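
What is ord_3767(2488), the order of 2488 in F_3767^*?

3766

The order of 2488 must divide p − 1 = 3766 = 2 · 7 · 269.
Divisors: 1, 2, 7, 14, 269, 538, 1883, 3766.
Check each in increasing order: 2488^1 ≡ 2488;  2488^2 ≡ 963;  2488^7 ≡ 276;  2488^14 ≡ 836;  2488^269 ≡ 2874;  2488^538 ≡ 2612;  2488^1883 ≡ 3766;  2488^3766 ≡ 1.
Smallest exponent giving 1 is 3766.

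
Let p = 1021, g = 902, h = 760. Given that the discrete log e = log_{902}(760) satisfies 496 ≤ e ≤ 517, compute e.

Compute 902^496 mod 1021 = 856, then multiply by 902 repeatedly:
  902^496=856  902^497=236  902^498=504  902^499=263  902^500=354
  902^501=756  902^502=905  902^503=531  902^504=113  902^505=847
  902^506=286  902^507=680  902^508=760
Found 760 at exponent 508.

508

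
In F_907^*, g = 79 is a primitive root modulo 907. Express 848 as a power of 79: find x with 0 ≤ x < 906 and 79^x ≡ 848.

562

Baby-step giant-step with m = ceil(sqrt(906)) = 31.
Baby table (79^j mod 907 for j=0..30):
  0:1  1:79  2:799  3:538  4:780  5:851  6:111  7:606
  8:710  9:763  10:415  11:133  12:530  13:148  14:808  15:342
  16:715  17:251  18:782  19:102  20:802  21:775  22:456  23:651
  24:637  25:438  26:136  27:767  28:731  29:608  30:868
Giant step factor: 79^(-31) ≡ 713 (mod 907).
Scan 848·713^i mod 907 for i = 0, 1, …:
  i=0: 848   i=1: 562   i=2: 719   i=3: 192
  i=4: 846   i=5: 43   i=6: 728   i=7: 260
  i=8: 352   i=9: 644     …   i=17: 370
  i=18: 780
Match at i=18, j=4: x = 18·31 + 4 = 562.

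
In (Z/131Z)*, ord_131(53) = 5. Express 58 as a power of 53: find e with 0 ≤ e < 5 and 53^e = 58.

Successive powers of 53 modulo 131:
  53^0=1  53^1=53  53^2=58
So 53^2 ≡ 58 (mod 131), giving e = 2.

2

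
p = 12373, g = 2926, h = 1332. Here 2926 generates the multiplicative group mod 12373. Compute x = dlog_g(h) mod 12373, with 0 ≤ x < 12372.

11891

Baby-step giant-step with m = ceil(sqrt(12372)) = 112.
Baby table (2926^j mod 12373 for j=0..111):
  0:1  1:2926  2:11733  3:8056  4:1291  5:3701  6:2751  7:6976
  8:8699  9:2013  10:490  11:10845  12:8098  13:453  14:1567  15:7032
  16:11706  17:3292  18:6198  19:8903  20:5013  21:6033  22:8660  23:11629
  24:704  25:5986  26:7241  27:4590  28:5635  29:7174  30:6516  31:11396
  32:11834  33:6630  34:10889  35:739  36:9412  37:9587  38:1971  39:1328
  40:606  41:3817  42:8096  43:6974  44:2847  45:3293  46:9124  47:8263
  48:696  49:7324  50:12361  51:2007  52:7680  53:2312  54:9254  55:5080
  56:4107  57:2899  58:6969  59:590  60:6493  61:5963  62:1808  63:6937
  64:5942  65:2227  66:8004  67:9988  68:12235  69:4521  70:1709  71:1842
  72:7437  73:8928  74:3925  75:2406  76:12092  77:6785  78:6618  79:523
  80:8419  81:11724  82:6468  83:7051  84:5435  85:3505  86:10786  87:8686
  88:1094  89:8810  90:5101  91:3688  92:1832  93:2923  94:2955  95:9976
  96:1869  97:12201  98:4021  99:11096  100:144  101:662  102:6824  103:9375
  104:309  105:905  106:208  107:2331  108:2983  109:5293  110:8695  111:2682
Giant step factor: 2926^(-112) ≡ 7152 (mod 12373).
Scan 1332·7152^i mod 12373 for i = 0, 1, …:
  i=0: 1332   i=1: 11627   i=2: 9744   i=3: 4352
  i=4: 7409   i=5: 7982   i=6: 10615   i=7: 10125
  i=8: 7204   i=9: 1836     …   i=105: 7788
  i=106: 8903
Match at i=106, j=19: x = 106·112 + 19 = 11891.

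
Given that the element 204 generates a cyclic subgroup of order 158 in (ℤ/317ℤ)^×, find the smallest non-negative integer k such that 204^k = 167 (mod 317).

129

Baby-step giant-step with m = ceil(sqrt(158)) = 13.
Baby table (204^j mod 317 for j=0..12):
  0:1  1:204  2:89  3:87  4:313  5:135  6:278  7:286
  8:16  9:94  10:156  11:124  12:253
Giant step factor: 204^(-13) ≡ 274 (mod 317).
Scan 167·274^i mod 317 for i = 0, 1, …:
  i=0: 167   i=1: 110   i=2: 25   i=3: 193
  i=4: 260   i=5: 232   i=6: 168   i=7: 67
  i=8: 289   i=9: 253
Match at i=9, j=12: k = 9·13 + 12 = 129.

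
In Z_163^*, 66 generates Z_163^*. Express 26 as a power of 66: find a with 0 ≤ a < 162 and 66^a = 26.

158

Baby-step giant-step with m = ceil(sqrt(162)) = 13.
Baby table (66^j mod 163 for j=0..12):
  0:1  1:66  2:118  3:127  4:69  5:153  6:155  7:124
  8:34  9:125  10:100  11:80  12:64
Giant step factor: 66^(-13) ≡ 128 (mod 163).
Scan 26·128^i mod 163 for i = 0, 1, …:
  i=0: 26   i=1: 68   i=2: 65   i=3: 7
  i=4: 81   i=5: 99   i=6: 121   i=7: 3
  i=8: 58   i=9: 89   i=10: 145   i=11: 141
  i=12: 118
Match at i=12, j=2: a = 12·13 + 2 = 158.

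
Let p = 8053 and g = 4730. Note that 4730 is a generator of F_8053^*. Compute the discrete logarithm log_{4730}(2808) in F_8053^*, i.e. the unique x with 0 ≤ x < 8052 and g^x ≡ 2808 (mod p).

Baby-step giant-step with m = ceil(sqrt(8052)) = 90.
Baby table (4730^j mod 8053 for j=0..89):
  0:1  1:4730  2:1666  3:4346  4:5324  5:789  6:3431  7:1835
  8:6469  9:5023  10:2440  11:1251  12:6328  13:6492  14:1071  15:493
  16:4573  17:7985  18:480  19:7507  20:2433  21:353  22:2719  23:229
  24:4068  25:3023  26:4715  27:3193  28:3515  29:4558  30:1459  31:7702
  32:6741  33:3103  34:4624  35:7625  36:4916  37:3669  38:155  39:327
  40:534  41:5231  42:3814  43:1500  44:307  45:2570  46:4123  47:5477
  48:7762  49:633  50:6427  51:7688  52:4945  53:3938  54:151  55:5566
  56:1923  57:3953  58:6677  59:6397  60:2689  61:3283  62:2406  63:1491
  64:6055  65:3682  66:5274  67:5879  68:661  69:1966  70:6018  71:5838
  72:3  73:6137  74:4998  75:4985  76:7919  77:2367  78:2240  79:5505
  80:3301  81:7016  82:7320  83:3753  84:2878  85:3370  86:3213  87:1479
  88:5666  89:7849
Giant step factor: 4730^(-90) ≡ 7175 (mod 8053).
Scan 2808·7175^i mod 8053 for i = 0, 1, …:
  i=0: 2808   i=1: 6847   i=2: 3925   i=3: 534
Match at i=3, j=40: x = 3·90 + 40 = 310.

310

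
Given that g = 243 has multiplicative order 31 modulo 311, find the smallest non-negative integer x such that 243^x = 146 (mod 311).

Successive powers of 243 modulo 311:
  243^0=1  243^1=243  243^2=270  243^3=300  243^4=126  243^5=140
  243^6=121  243^7=169  243^8=15  243^9=224  243^10=7  243^11=146
So 243^11 ≡ 146 (mod 311), giving x = 11.

11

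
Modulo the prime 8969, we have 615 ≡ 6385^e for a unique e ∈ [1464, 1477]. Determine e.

Compute 6385^1464 mod 8969 = 8787, then multiply by 6385 repeatedly:
  6385^1464=8787  6385^1465=3900  6385^1466=3556  6385^1467=4521  6385^1468=4343
  6385^1469=6876  6385^1470=5  6385^1471=5018  6385^1472=2662  6385^1473=615
Found 615 at exponent 1473.

1473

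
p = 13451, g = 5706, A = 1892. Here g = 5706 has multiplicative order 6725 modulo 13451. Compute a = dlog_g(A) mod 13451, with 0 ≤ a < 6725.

61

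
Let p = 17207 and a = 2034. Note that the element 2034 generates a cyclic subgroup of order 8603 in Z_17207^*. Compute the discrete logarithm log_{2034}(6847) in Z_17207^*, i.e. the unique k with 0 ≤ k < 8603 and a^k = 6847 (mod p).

7248

Baby-step giant-step with m = ceil(sqrt(8603)) = 93.
Baby table (2034^j mod 17207 for j=0..92):
  0:1  1:2034  2:7476  3:12403  4:2240  5:13512  6:3829  7:10622
  8:10363  9:16974  10:7874  11:13206  12:877  13:11497  14:585  15:2607
  16:2882  17:11608  18:2668  19:6507  20:3055  21:2143  22:5491  23:1351
  24:12021  25:16774  26:14042  27:15015  28:15292  29:10879  30:16891  31:11122
  32:12150  33:3848  34:14854  35:14751  36:11733  37:16020  38:11829  39:4800
  40:6831  41:8205  42:15387  43:14832  44:4417  45:2124  46:1259  47:14170
  48:55  49:8628  50:15419  51:11092  52:2751  53:3259  54:4111  55:16379
  56:2134  57:4392  58:2895  59:3636  60:13821  61:12883  62:14968  63:5729
  64:3647  65:1781  66:9084  67:13745  68:13162  69:14623  70:9486  71:5477
  72:7289  73:10599  74:15202  75:17096  76:15124  77:13307  78:17034  79:9465
  80:14384  81:5156  82:8241  83:2576  84:8656  85:3543  86:13936  87:5895
  88:14358  89:3893  90:3142  91:7031  92:2037
Giant step factor: 2034^(-93) ≡ 1119 (mod 17207).
Scan 6847·1119^i mod 17207 for i = 0, 1, …:
  i=0: 6847   i=1: 4678   i=2: 3754   i=3: 2218
  i=4: 4134   i=5: 14470   i=6: 143   i=7: 5154
  i=8: 2981   i=9: 14788     …   i=76: 12553
  i=77: 5895
Match at i=77, j=87: k = 77·93 + 87 = 7248.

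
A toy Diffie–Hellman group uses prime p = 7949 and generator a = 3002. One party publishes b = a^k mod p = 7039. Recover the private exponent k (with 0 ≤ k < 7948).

Baby-step giant-step with m = ceil(sqrt(7948)) = 90.
Baby table (3002^j mod 7949 for j=0..89):
  0:1  1:3002  2:5787  3:4009  4:232  5:4901  6:7152  7:55
  8:6130  9:325  10:5872  11:4811  12:7238  13:3859  14:3025  15:3292
  16:1977  17:5000  18:2288  19:640  20:5571  21:7395  22:6182  23:5398
  24:4734  25:6605  26:3404  27:4343  28:1326  29:6152  30:2777  31:6002
  32:5570  33:4393  34:395  35:1389  36:4502  37:1704  38:4201  39:4288
  40:3145  41:5827  42:4854  43:1191  44:6281  45:534  46:5319  47:6046
  48:2525  49:4653  50:1913  51:3648  52:5523  53:6381  54:6621  55:3742
  56:1547  57:1878  58:1915  59:1703  60:1199  61:6450  62:7085  63:5595
  64:7902  65:1988  66:6226  67:2353  68:4994  69:174  70:5663  71:5364
  72:6003  73:623  74:2231  75:4404  76:1621  77:1454  78:907  79:4256
  80:2469  81:3470  82:3750  83:1716  84:480  85:2191  86:3559  87:662
  88:74  89:7525
Giant step factor: 3002^(-90) ≡ 1175 (mod 7949).
Scan 7039·1175^i mod 7949 for i = 0, 1, …:
  i=0: 7039   i=1: 3865   i=2: 2496   i=3: 7568
  i=4: 5418   i=5: 6950   i=6: 2627   i=7: 2513
  i=8: 3696   i=9: 2646     …   i=86: 5714
  i=87: 4994
Match at i=87, j=68: k = 87·90 + 68 = 7898.

7898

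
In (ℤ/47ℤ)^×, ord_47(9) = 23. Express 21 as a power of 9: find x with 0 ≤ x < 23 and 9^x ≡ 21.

22

Successive powers of 9 modulo 47:
  9^0=1  9^1=9  9^2=34  9^3=24  9^4=28  9^5=17
  9^6=12  9^7=14  9^8=32  9^9=6  9^10=7  9^11=16
  9^12=3  9^13=27  9^14=8  9^15=25  9^16=37  9^17=4
  9^18=36  9^19=42  9^20=2  9^21=18  9^22=21
So 9^22 ≡ 21 (mod 47), giving x = 22.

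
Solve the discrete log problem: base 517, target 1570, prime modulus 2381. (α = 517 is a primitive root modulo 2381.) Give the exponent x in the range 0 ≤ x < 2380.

462

Baby-step giant-step with m = ceil(sqrt(2380)) = 49.
Baby table (517^j mod 2381 for j=0..48):
  0:1  1:517  2:617  3:2316  4:2110  5:372  6:1844  7:948
  8:2011  9:1571  10:286  11:240  12:268  13:458  14:1067  15:1628
  16:1183  17:2075  18:1325  19:1678  20:842  21:1972  22:456  23:33
  24:394  25:1313  26:236  27:581  28:371  29:1327  30:331  31:2076
  32:1842  33:2295  34:777  35:1701  36:828  37:1877  38:1342  39:943
  40:1807  41:867  42:611  43:1595  44:789  45:762  46:1089  47:1097
  48:471
Giant step factor: 517^(-49) ≡ 347 (mod 2381).
Scan 1570·347^i mod 2381 for i = 0, 1, …:
  i=0: 1570   i=1: 1922   i=2: 254   i=3: 41
  i=4: 2322   i=5: 956   i=6: 773   i=7: 1559
  i=8: 486   i=9: 1972
Match at i=9, j=21: x = 9·49 + 21 = 462.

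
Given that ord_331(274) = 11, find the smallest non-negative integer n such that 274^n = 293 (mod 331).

9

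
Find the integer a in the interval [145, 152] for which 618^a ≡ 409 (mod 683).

Compute 618^145 mod 683 = 601, then multiply by 618 repeatedly:
  618^145=601  618^146=549  618^147=514  618^148=57  618^149=393
  618^150=409
Found 409 at exponent 150.

150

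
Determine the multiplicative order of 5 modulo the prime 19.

9

The order of 5 must divide p − 1 = 18 = 2 · 3^2.
Divisors: 1, 2, 3, 6, 9, 18.
Check each in increasing order: 5^1 ≡ 5;  5^2 ≡ 6;  5^3 ≡ 11;  5^6 ≡ 7;  5^9 ≡ 1.
Smallest exponent giving 1 is 9.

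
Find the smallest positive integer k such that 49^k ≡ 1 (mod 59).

29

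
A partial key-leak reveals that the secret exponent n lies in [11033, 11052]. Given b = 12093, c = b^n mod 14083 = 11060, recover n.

11036

Compute 12093^11033 mod 14083 = 374, then multiply by 12093 repeatedly:
  12093^11033=374  12093^11034=2139  12093^11035=10539  12093^11036=11060
Found 11060 at exponent 11036.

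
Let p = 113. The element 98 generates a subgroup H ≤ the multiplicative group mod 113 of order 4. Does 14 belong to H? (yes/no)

no

⟨98⟩ has order 4; its elements mod 113 are {1, 15, 98, 112}.
14 is not in this set.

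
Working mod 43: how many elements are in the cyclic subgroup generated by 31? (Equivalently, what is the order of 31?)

The order of 31 must divide p − 1 = 42 = 2 · 3 · 7.
Divisors: 1, 2, 3, 6, 7, 14, 21, 42.
Check each in increasing order: 31^1 ≡ 31;  31^2 ≡ 15;  31^3 ≡ 35;  31^6 ≡ 21;  31^7 ≡ 6;  31^14 ≡ 36;  31^21 ≡ 1.
Smallest exponent giving 1 is 21.

21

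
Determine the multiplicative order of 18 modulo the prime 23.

The order of 18 must divide p − 1 = 22 = 2 · 11.
Divisors: 1, 2, 11, 22.
Check each in increasing order: 18^1 ≡ 18;  18^2 ≡ 2;  18^11 ≡ 1.
Smallest exponent giving 1 is 11.

11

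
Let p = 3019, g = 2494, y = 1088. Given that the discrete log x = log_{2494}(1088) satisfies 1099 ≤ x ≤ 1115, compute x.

Compute 2494^1099 mod 3019 = 858, then multiply by 2494 repeatedly:
  2494^1099=858  2494^1100=2400  2494^1101=1942  2494^1102=872  2494^1103=1088
Found 1088 at exponent 1103.

1103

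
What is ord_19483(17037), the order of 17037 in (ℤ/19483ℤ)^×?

19482

The order of 17037 must divide p − 1 = 19482 = 2 · 3 · 17 · 191.
Divisors: 1, 2, 3, 6, 17, 34, 51, 102, 191, 382, 573, 1146, 3247, 6494, 9741, 19482.
Check each in increasing order: 17037^1 ≡ 17037;  17037^2 ≡ 1635;  17037^3 ≡ 14288;  17037^6 ≡ 4070;  17037^17 ≡ 6940;  17037^34 ≡ 1624;  17037^51 ≡ 9386;  17037^102 ≡ 14353;  17037^191 ≡ 13784;  17037^382 ≡ 440;  17037^573 ≡ 5747;  17037^1146 ≡ 4324;  17037^3247 ≡ 4478;  17037^6494 ≡ 4477;  17037^9741 ≡ 19482;  17037^19482 ≡ 1.
Smallest exponent giving 1 is 19482.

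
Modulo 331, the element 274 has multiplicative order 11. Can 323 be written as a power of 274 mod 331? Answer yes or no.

no

⟨274⟩ has order 11; its elements mod 331 are {1, 74, 80, 85, 111, 120, 167, 180, 270, 274, 293}.
323 is not in this set.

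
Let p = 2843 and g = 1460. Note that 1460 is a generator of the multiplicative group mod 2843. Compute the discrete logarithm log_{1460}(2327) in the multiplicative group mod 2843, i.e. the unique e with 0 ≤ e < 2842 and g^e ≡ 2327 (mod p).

1515

Baby-step giant-step with m = ceil(sqrt(2842)) = 54.
Baby table (1460^j mod 2843 for j=0..53):
  0:1  1:1460  2:2193  3:562  4:1736  5:1447  6:271  7:483
  8:116  9:1623  10:1361  11:2646  12:2366  13:115  14:163  15:2011
  16:2084  17:630  18:1511  19:2735  20:1528  21:1968  22:1850  23:150
  24:89  25:2005  26:1853  27:1687  28:982  29:848  30:1375  31:342
  32:1795  33:2297  34:1723  35:2368  36:192  37:1706  38:292  39:2713
  40:681  41:2053  42:858  43:1760  44:2371  45:1729  46:2599  47:1978
  48:2235  49:2179  50:23  51:2307  52:2108  53:1554
Giant step factor: 1460^(-54) ≡ 1241 (mod 2843).
Scan 2327·1241^i mod 2843 for i = 0, 1, …:
  i=0: 2327   i=1: 2162   i=2: 2093   i=3: 1754
  i=4: 1819   i=5: 37   i=6: 429   i=7: 748
  i=8: 1450   i=9: 2674     …   i=27: 2580
  i=28: 562
Match at i=28, j=3: e = 28·54 + 3 = 1515.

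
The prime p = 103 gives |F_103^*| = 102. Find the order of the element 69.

The order of 69 must divide p − 1 = 102 = 2 · 3 · 17.
Divisors: 1, 2, 3, 6, 17, 34, 51, 102.
Check each in increasing order: 69^1 ≡ 69;  69^2 ≡ 23;  69^3 ≡ 42;  69^6 ≡ 13;  69^17 ≡ 102;  69^34 ≡ 1.
Smallest exponent giving 1 is 34.

34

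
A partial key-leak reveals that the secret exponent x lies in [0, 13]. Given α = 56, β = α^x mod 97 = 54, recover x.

Compute 56^0 mod 97 = 1, then multiply by 56 repeatedly:
  56^0=1  56^1=56  56^2=32  56^3=46  56^4=54
Found 54 at exponent 4.

4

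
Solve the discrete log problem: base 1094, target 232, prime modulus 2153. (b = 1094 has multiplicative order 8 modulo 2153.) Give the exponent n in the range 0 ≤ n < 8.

6

Successive powers of 1094 modulo 2153:
  1094^0=1  1094^1=1094  1094^2=1921  1094^3=246  1094^4=2152  1094^5=1059
  1094^6=232
So 1094^6 ≡ 232 (mod 2153), giving n = 6.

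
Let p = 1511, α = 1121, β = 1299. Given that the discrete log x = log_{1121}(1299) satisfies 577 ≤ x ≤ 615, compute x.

584

Compute 1121^577 mod 1511 = 836, then multiply by 1121 repeatedly:
  1121^577=836  1121^578=336  1121^579=417  1121^580=558  1121^581=1475
  1121^582=441  1121^583=264  1121^584=1299
Found 1299 at exponent 584.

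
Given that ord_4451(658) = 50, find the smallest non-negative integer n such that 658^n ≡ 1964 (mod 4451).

Baby-step giant-step with m = ceil(sqrt(50)) = 8.
Baby table (658^j mod 4451 for j=0..7):
  0:1  1:658  2:1217  3:4057  4:3357  5:1210  6:3902  7:3740
Giant step factor: 658^(-8) ≡ 1926 (mod 4451).
Scan 1964·1926^i mod 4451 for i = 0, 1, …:
  i=0: 1964   i=1: 3765   i=2: 711   i=3: 2929
  i=4: 1837   i=5: 3968   i=6: 1
Match at i=6, j=0: n = 6·8 + 0 = 48.

48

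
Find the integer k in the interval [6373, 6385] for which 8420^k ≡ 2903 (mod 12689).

6374

Compute 8420^6373 mod 12689 = 894, then multiply by 8420 repeatedly:
  8420^6373=894  8420^6374=2903
Found 2903 at exponent 6374.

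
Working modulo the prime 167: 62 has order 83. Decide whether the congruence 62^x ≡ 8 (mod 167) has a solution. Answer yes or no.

yes

8 ∈ ⟨62⟩ iff 8^83 ≡ 1 (mod 167), since |⟨62⟩| = 83.
8^83 mod 167 = 1.
Since 1 = 1, 8 lies in the subgroup.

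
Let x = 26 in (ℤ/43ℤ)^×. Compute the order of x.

The order of 26 must divide p − 1 = 42 = 2 · 3 · 7.
Divisors: 1, 2, 3, 6, 7, 14, 21, 42.
Check each in increasing order: 26^1 ≡ 26;  26^2 ≡ 31;  26^3 ≡ 32;  26^6 ≡ 35;  26^7 ≡ 7;  26^14 ≡ 6;  26^21 ≡ 42;  26^42 ≡ 1.
Smallest exponent giving 1 is 42.

42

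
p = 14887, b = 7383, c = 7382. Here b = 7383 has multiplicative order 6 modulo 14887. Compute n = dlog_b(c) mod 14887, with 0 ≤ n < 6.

2

Successive powers of 7383 modulo 14887:
  7383^0=1  7383^1=7383  7383^2=7382
So 7383^2 ≡ 7382 (mod 14887), giving n = 2.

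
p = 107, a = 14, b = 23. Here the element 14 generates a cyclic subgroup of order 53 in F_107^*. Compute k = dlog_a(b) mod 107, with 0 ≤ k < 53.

52

Baby-step giant-step with m = ceil(sqrt(53)) = 8.
Baby table (14^j mod 107 for j=0..7):
  0:1  1:14  2:89  3:69  4:3  5:42  6:53  7:100
Giant step factor: 14^(-8) ≡ 12 (mod 107).
Scan 23·12^i mod 107 for i = 0, 1, …:
  i=0: 23   i=1: 62   i=2: 102   i=3: 47
  i=4: 29   i=5: 27   i=6: 3
Match at i=6, j=4: k = 6·8 + 4 = 52.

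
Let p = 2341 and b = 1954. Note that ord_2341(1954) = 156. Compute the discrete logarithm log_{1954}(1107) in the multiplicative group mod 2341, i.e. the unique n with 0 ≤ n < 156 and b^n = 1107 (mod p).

26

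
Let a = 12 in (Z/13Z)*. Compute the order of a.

The order of 12 must divide p − 1 = 12 = 2^2 · 3.
Divisors: 1, 2, 3, 4, 6, 12.
Check each in increasing order: 12^1 ≡ 12;  12^2 ≡ 1.
Smallest exponent giving 1 is 2.

2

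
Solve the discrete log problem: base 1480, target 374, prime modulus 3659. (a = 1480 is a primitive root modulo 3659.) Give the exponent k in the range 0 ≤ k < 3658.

123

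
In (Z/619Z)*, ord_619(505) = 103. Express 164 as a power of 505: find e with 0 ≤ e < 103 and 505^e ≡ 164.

80

Baby-step giant-step with m = ceil(sqrt(103)) = 11.
Baby table (505^j mod 619 for j=0..10):
  0:1  1:505  2:616  3:342  4:9  5:212  6:592  7:602
  8:81  9:51  10:376
Giant step factor: 505^(-11) ≡ 89 (mod 619).
Scan 164·89^i mod 619 for i = 0, 1, …:
  i=0: 164   i=1: 359   i=2: 382   i=3: 572
  i=4: 150   i=5: 351   i=6: 289   i=7: 342
Match at i=7, j=3: e = 7·11 + 3 = 80.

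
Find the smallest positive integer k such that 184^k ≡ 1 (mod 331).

The order of 184 must divide p − 1 = 330 = 2 · 3 · 5 · 11.
Divisors: 1, 2, 3, 5, 6, 10, 11, 15, 22, 30, 33, 55, 66, 110, 165, 330.
Check each in increasing order: 184^1 ≡ 184;  184^2 ≡ 94;  184^3 ≡ 84;  184^5 ≡ 283;  184^6 ≡ 105;  184^10 ≡ 318;  184^11 ≡ 256;  184^15 ≡ 293;  184^22 ≡ 329;  184^30 ≡ 120;  184^33 ≡ 150;  184^55 ≡ 31;  184^66 ≡ 323;  184^110 ≡ 299;  184^165 ≡ 1.
Smallest exponent giving 1 is 165.

165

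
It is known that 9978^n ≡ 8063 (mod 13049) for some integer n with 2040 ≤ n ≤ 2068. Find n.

2060

Compute 9978^2040 mod 13049 = 8301, then multiply by 9978 repeatedly:
  9978^2040=8301  9978^2041=5375  9978^2042=360  9978^2043=3605  9978^2044=7646
  9978^2045=7334  9978^2046=12909  9978^2047=12372  9978^2048=4276  9978^2049=8747
  9978^2050=5854  9978^2051=3888  9978^2052=12836  9978^2053=1673  9978^2054=3523
  9978^2055=11537  9978^2056=10957  9978^2057=4424  9978^2058=10954  9978^2059=588
  9978^2060=8063
Found 8063 at exponent 2060.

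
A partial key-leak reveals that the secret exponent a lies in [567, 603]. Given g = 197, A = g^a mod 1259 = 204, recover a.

574

Compute 197^567 mod 1259 = 267, then multiply by 197 repeatedly:
  197^567=267  197^568=980  197^569=433  197^570=948  197^571=424
  197^572=434  197^573=1145  197^574=204
Found 204 at exponent 574.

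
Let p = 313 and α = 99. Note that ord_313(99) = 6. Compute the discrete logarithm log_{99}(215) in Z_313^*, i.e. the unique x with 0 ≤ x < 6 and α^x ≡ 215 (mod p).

Successive powers of 99 modulo 313:
  99^0=1  99^1=99  99^2=98  99^3=312  99^4=214  99^5=215
So 99^5 ≡ 215 (mod 313), giving x = 5.

5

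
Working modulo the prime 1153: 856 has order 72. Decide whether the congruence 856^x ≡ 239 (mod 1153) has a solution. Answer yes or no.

yes

239 ∈ ⟨856⟩ iff 239^72 ≡ 1 (mod 1153), since |⟨856⟩| = 72.
239^72 mod 1153 = 1.
Since 1 = 1, 239 lies in the subgroup.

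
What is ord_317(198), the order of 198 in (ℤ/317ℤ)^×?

The order of 198 must divide p − 1 = 316 = 2^2 · 79.
Divisors: 1, 2, 4, 79, 158, 316.
Check each in increasing order: 198^1 ≡ 198;  198^2 ≡ 213;  198^4 ≡ 38;  198^79 ≡ 114;  198^158 ≡ 316;  198^316 ≡ 1.
Smallest exponent giving 1 is 316.

316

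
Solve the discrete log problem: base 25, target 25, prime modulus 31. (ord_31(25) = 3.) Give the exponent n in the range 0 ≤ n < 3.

Successive powers of 25 modulo 31:
  25^0=1  25^1=25
So 25^1 ≡ 25 (mod 31), giving n = 1.

1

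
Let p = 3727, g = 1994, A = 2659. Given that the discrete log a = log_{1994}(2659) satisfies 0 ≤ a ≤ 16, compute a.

Compute 1994^0 mod 3727 = 1, then multiply by 1994 repeatedly:
  1994^0=1  1994^1=1994  1994^2=3054  1994^3=3485  1994^4=1962
  1994^5=2605  1994^6=2659
Found 2659 at exponent 6.

6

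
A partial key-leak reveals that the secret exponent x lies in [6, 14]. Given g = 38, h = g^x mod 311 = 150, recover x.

12

Compute 38^6 mod 311 = 147, then multiply by 38 repeatedly:
  38^6=147  38^7=299  38^8=166  38^9=88  38^10=234
  38^11=184  38^12=150
Found 150 at exponent 12.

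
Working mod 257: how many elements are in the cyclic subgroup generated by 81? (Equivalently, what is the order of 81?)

64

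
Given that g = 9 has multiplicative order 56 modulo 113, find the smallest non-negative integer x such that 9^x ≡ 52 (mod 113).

Successive powers of 9 modulo 113:
  9^0=1  9^1=9  9^2=81  9^3=51  9^4=7  9^5=63
  9^6=2  9^7=18  9^8=49  9^9=102  9^10=14  9^11=13
  9^12=4  9^13=36  9^14=98  9^15=91  9^16=28  9^17=26
  9^18=8  9^19=72  9^20=83  9^21=69  9^22=56  9^23=52
So 9^23 ≡ 52 (mod 113), giving x = 23.

23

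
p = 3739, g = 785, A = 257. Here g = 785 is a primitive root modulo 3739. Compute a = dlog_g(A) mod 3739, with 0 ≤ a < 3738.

2858

Baby-step giant-step with m = ceil(sqrt(3738)) = 62.
Baby table (785^j mod 3739 for j=0..61):
  0:1  1:785  2:3029  3:3500  4:3074  5:1435  6:1036  7:1897
  8:1023  9:2909  10:2775  11:2277  12:203  13:2317  14:1691  15:90
  16:3348  17:3402  18:924  19:3713  20:2024  21:3504  22:2475  23:2334
  24:80  25:2976  26:3024  27:3314  28:2885  29:2630  30:622  31:2200
  32:3321  33:902  34:1399  35:2688  36:1284  37:2149  38:676  39:3461
  40:2371  41:2952  42:2879  43:1659  44:1143  45:3634  46:3572  47:3509
  48:2661  49:2523  50:2624  51:3390  52:2721  53:1016  54:1153  55:267
  56:211  57:1119  58:3489  59:1917  60:1767  61:3665
Giant step factor: 785^(-62) ≡ 1835 (mod 3739).
Scan 257·1835^i mod 3739 for i = 0, 1, …:
  i=0: 257   i=1: 481   i=2: 231   i=3: 1378
  i=4: 1066   i=5: 613   i=6: 3155   i=7: 1453
  i=8: 348   i=9: 2950     …   i=45: 1704
  i=46: 1036
Match at i=46, j=6: a = 46·62 + 6 = 2858.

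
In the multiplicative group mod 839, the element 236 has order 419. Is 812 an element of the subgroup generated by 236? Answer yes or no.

no

812 ∈ ⟨236⟩ iff 812^419 ≡ 1 (mod 839), since |⟨236⟩| = 419.
812^419 mod 839 = 838.
Since 838 ≠ 1, 812 does not lie in the subgroup.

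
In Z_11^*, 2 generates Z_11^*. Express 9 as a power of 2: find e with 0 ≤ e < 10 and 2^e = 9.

6

Successive powers of 2 modulo 11:
  2^0=1  2^1=2  2^2=4  2^3=8  2^4=5  2^5=10
  2^6=9
So 2^6 ≡ 9 (mod 11), giving e = 6.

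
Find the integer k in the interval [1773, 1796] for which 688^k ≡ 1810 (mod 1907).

1789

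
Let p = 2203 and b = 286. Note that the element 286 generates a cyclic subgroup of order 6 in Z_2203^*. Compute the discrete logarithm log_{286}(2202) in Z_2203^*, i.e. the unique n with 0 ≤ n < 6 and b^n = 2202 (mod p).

3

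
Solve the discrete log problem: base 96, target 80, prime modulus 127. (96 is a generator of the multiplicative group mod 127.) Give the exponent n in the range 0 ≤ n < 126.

Baby-step giant-step with m = ceil(sqrt(126)) = 12.
Baby table (96^j mod 127 for j=0..11):
  0:1  1:96  2:72  3:54  4:104  5:78  6:122  7:28
  8:21  9:111  10:115  11:118
Giant step factor: 96^(-12) ≡ 61 (mod 127).
Scan 80·61^i mod 127 for i = 0, 1, …:
  i=0: 80   i=1: 54
Match at i=1, j=3: n = 1·12 + 3 = 15.

15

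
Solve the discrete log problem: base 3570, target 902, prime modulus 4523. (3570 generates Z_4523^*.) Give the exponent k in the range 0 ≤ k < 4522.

3210

Baby-step giant-step with m = ceil(sqrt(4522)) = 68.
Baby table (3570^j mod 4523 for j=0..67):
  0:1  1:3570  2:3609  3:2626  4:3164  5:1549  6:2824  7:4436
  8:1497  9:2627  10:2211  11:635  12:927  13:3077  14:3046  15:928
  16:2124  17:2132  18:3554  19:765  20:3681  21:1855  22:678  23:655
  24:4482  25:2889  26:1290  27:886  28:1443  29:4336  30:1814  31:3567
  32:1945  33:845  34:4332  35:1103  36:2700  37:487  38:1758  39:2659
  40:3376  41:3048  42:3545  43:296  44:2861  45:836  46:3863  47:283
  48:1681  49:3672  50:1386  51:4381  52:4159  53:3144  54:2517  55:3012
  56:1669  57:1539  58:3308  59:7  60:2375  61:2648  62:290  63:4056
  64:1797  65:1676  66:3914  67:1433
Giant step factor: 3570^(-68) ≡ 3259 (mod 4523).
Scan 902·3259^i mod 4523 for i = 0, 1, …:
  i=0: 902   i=1: 4191   i=2: 3532   i=3: 4276
  i=4: 121   i=5: 838   i=6: 3673   i=7: 2449
  i=8: 2719   i=9: 664     …   i=46: 62
  i=47: 3046
Match at i=47, j=14: k = 47·68 + 14 = 3210.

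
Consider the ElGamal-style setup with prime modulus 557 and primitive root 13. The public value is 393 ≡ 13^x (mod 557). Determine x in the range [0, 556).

339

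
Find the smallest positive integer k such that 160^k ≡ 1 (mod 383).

The order of 160 must divide p − 1 = 382 = 2 · 191.
Divisors: 1, 2, 191, 382.
Check each in increasing order: 160^1 ≡ 160;  160^2 ≡ 322;  160^191 ≡ 382;  160^382 ≡ 1.
Smallest exponent giving 1 is 382.

382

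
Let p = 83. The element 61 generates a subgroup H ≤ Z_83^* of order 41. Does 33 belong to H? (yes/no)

33 ∈ ⟨61⟩ iff 33^41 ≡ 1 (mod 83), since |⟨61⟩| = 41.
33^41 mod 83 = 1.
Since 1 = 1, 33 lies in the subgroup.

yes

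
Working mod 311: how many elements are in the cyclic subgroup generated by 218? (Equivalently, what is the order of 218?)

155

The order of 218 must divide p − 1 = 310 = 2 · 5 · 31.
Divisors: 1, 2, 5, 10, 31, 62, 155, 310.
Check each in increasing order: 218^1 ≡ 218;  218^2 ≡ 252;  218^5 ≡ 18;  218^10 ≡ 13;  218^31 ≡ 6;  218^62 ≡ 36;  218^155 ≡ 1.
Smallest exponent giving 1 is 155.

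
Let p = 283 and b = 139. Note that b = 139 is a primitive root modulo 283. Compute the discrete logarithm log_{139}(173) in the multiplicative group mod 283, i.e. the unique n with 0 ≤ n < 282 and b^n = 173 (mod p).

95

Baby-step giant-step with m = ceil(sqrt(282)) = 17.
Baby table (139^j mod 283 for j=0..16):
  0:1  1:139  2:77  3:232  4:269  5:35  6:54  7:148
  8:196  9:76  10:93  11:192  12:86  13:68  14:113  15:142
  16:211
Giant step factor: 139^(-17) ≡ 272 (mod 283).
Scan 173·272^i mod 283 for i = 0, 1, …:
  i=0: 173   i=1: 78   i=2: 274   i=3: 99
  i=4: 43   i=5: 93
Match at i=5, j=10: n = 5·17 + 10 = 95.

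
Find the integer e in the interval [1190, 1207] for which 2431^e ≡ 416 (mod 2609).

Compute 2431^1190 mod 2609 = 416, then multiply by 2431 repeatedly:
  2431^1190=416
Found 416 at exponent 1190.

1190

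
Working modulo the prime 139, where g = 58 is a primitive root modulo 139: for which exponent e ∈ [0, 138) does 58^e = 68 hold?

113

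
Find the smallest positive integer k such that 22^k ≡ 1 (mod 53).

52

The order of 22 must divide p − 1 = 52 = 2^2 · 13.
Divisors: 1, 2, 4, 13, 26, 52.
Check each in increasing order: 22^1 ≡ 22;  22^2 ≡ 7;  22^4 ≡ 49;  22^13 ≡ 23;  22^26 ≡ 52;  22^52 ≡ 1.
Smallest exponent giving 1 is 52.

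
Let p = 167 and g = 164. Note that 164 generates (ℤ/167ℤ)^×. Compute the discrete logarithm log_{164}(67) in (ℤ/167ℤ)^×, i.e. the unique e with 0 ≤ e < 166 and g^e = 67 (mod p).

15

Baby-step giant-step with m = ceil(sqrt(166)) = 13.
Baby table (164^j mod 167 for j=0..12):
  0:1  1:164  2:9  3:140  4:81  5:91  6:61  7:151
  8:48  9:23  10:98  11:40  12:47
Giant step factor: 164^(-13) ≡ 45 (mod 167).
Scan 67·45^i mod 167 for i = 0, 1, …:
  i=0: 67   i=1: 9
Match at i=1, j=2: e = 1·13 + 2 = 15.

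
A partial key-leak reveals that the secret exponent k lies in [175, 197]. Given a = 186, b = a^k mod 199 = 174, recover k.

Compute 186^175 mod 199 = 118, then multiply by 186 repeatedly:
  186^175=118  186^176=58  186^177=42  186^178=51  186^179=133
  186^180=62  186^181=189  186^182=130  186^183=101  186^184=80
  186^185=154  186^186=187  186^187=156  186^188=161  186^189=96
  186^190=145  186^191=105  186^192=28  186^193=34  186^194=155
  186^195=174
Found 174 at exponent 195.

195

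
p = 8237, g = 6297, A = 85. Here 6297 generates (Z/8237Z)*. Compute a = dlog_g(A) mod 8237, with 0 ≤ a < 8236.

7595

Baby-step giant-step with m = ceil(sqrt(8236)) = 91.
Baby table (6297^j mod 8237 for j=0..90):
  0:1  1:6297  2:7528  3:8118  4:224  5:2001  6:5924  7:6292
  8:754  9:3426  10:819  11:881  12:4156  13:1383  14:2242  15:7893
  16:163  17:5023  18:7988  19:5314  20:3564  21:4920  22:1883  23:4208
  24:7584  25:6559  26:1705  27:3574  28:1994  29:3030  30:3018  31:1587
  32:1858  33:3286  34:598  35:1297  36:4342  37:2971  38:2160  39:2233
  40:642  41:6544  42:6094  43:5972  44:3779  45:7907  46:5951  47:3334
  48:6322  49:213  50:6867  51:5486  52:7601  53:6527  54:6126  55:1551
  56:5802  57:4099  58:4882  59:1470  60:6439  61:3869  62:6284  63:8037
  64:861  65:1771  66:7326  67:4622  68:3413  69:1328  70:1861  71:5703
  72:6708  73:940  74:5014  75:737  76:3458  77:4635  78:2904  79:348
  80:314  81:378  82:8010  83:3819  84:4440  85:2302  86:6811  87:7045
  88:6120  89:4954  90:1819
Giant step factor: 6297^(-91) ≡ 4246 (mod 8237).
Scan 85·4246^i mod 8237 for i = 0, 1, …:
  i=0: 85   i=1: 6719   i=2: 4143   i=3: 5183
  i=4: 5991   i=5: 1930   i=6: 7202   i=7: 3948
  i=8: 913   i=9: 5208     …   i=82: 6702
  i=83: 6094
Match at i=83, j=42: a = 83·91 + 42 = 7595.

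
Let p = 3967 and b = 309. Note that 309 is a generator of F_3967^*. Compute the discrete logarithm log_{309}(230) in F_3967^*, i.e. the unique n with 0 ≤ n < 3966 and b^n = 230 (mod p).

23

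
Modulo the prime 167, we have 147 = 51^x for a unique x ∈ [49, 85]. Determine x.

Compute 51^49 mod 167 = 79, then multiply by 51 repeatedly:
  51^49=79  51^50=21  51^51=69  51^52=12  51^53=111
  51^54=150  51^55=135  51^56=38  51^57=101  51^58=141
  51^59=10  51^60=9  51^61=125  51^62=29  51^63=143
  51^64=112  51^65=34  51^66=64  51^67=91  51^68=132
  51^69=52  51^70=147
Found 147 at exponent 70.

70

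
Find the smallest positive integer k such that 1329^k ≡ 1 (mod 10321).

The order of 1329 must divide p − 1 = 10320 = 2^4 · 3 · 5 · 43.
Divisors: 1, 2, 3, 4, 5, 6, 8, 10, 12, 15, 16, 20, 24, 30, 40, 43, 48, 60, 80, 86, 120, 129, 172, 215, 240, 258, 344, 430, 516, 645, 688, 860, 1032, 1290, 1720, 2064, 2580, 3440, 5160, 10320.
Check each in increasing order: 1329^1 ≡ 1329;  1329^2 ≡ 1350;  1329^3 ≡ 8617;  1329^4 ≡ 6004;  1329^5 ≡ 1183;  1329^6 ≡ 3415;  1329^8 ≡ 7084;  1329^10 ≡ 6154;  1329^12 ≡ 9816;  1329^15 ≡ 3877;  1329^16 ≡ 2354;  1329^20 ≡ 3967;  1329^24 ≡ 7321;  1329^30 ≡ 3753;  1329^40 ≡ 7885;  1329^43 ≡ 1902;  1329^48 ≡ 88;  1329^60 ≡ 7165;  1329^80 ≡ 9842;  1329^86 ≡ 5254;  1329^120 ≡ 571;  1329^129 ≡ 2380;  1329^172 ≡ 6162;  1329^215 ≡ 5789;  1329^240 ≡ 6090;  1329^258 ≡ 8492;  1329^344 ≡ 9606;  1329^430 ≡ 234;  1329^516 ≡ 1237;  1329^645 ≡ 2575;  1329^688 ≡ 5496;  1329^860 ≡ 3151;  1329^1032 ≡ 2661;  1329^1290 ≡ 4543;  1329^1720 ≡ 10320;  1329^2064 ≡ 715;  1329^2580 ≡ 7170;  1329^3440 ≡ 1.
Smallest exponent giving 1 is 3440.

3440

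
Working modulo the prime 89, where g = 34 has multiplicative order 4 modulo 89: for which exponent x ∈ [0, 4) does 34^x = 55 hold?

Successive powers of 34 modulo 89:
  34^0=1  34^1=34  34^2=88  34^3=55
So 34^3 ≡ 55 (mod 89), giving x = 3.

3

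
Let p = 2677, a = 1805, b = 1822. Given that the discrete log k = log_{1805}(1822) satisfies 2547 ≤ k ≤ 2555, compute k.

Compute 1805^2547 mod 2677 = 1822, then multiply by 1805 repeatedly:
  1805^2547=1822
Found 1822 at exponent 2547.

2547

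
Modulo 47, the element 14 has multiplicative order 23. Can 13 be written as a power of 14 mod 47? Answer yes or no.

⟨14⟩ has order 23; its elements mod 47 are {1, 2, 3, 4, 6, 7, 8, 9, 12, 14, 16, 17, 18, 21, 24, 25, 27, 28, 32, 34, 36, 37, 42}.
13 is not in this set.

no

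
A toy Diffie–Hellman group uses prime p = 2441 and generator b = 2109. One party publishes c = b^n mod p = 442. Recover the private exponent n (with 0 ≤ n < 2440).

1039

Baby-step giant-step with m = ceil(sqrt(2440)) = 50.
Baby table (2109^j mod 2441 for j=0..49):
  0:1  1:2109  2:379  3:1104  4:2063  5:1005  6:757  7:99
  8:1306  9:906  10:1892  11:1634  12:1855  13:1713  14:37  15:2362
  16:1818  17:1792  18:660  19:570  20:1158  21:1222  22:1943  23:1789
  24:1656  25:1874  26:287  27:2356  28:1369  29:1959  30:1359  31:397
  32:10  33:1562  34:1349  35:1276  36:1102  37:286  38:247  39:990
  40:855  41:1737  42:1833  43:1694  44:1463  45:43  46:370  47:1651
  48:1093  49:833
Giant step factor: 2109^(-50) ≡ 1050 (mod 2441).
Scan 442·1050^i mod 2441 for i = 0, 1, …:
  i=0: 442   i=1: 310   i=2: 847   i=3: 826
  i=4: 745   i=5: 1130   i=6: 174   i=7: 2066
  i=8: 1692   i=9: 1993     …   i=19: 1884
  i=20: 990
Match at i=20, j=39: n = 20·50 + 39 = 1039.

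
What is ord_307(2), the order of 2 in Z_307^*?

The order of 2 must divide p − 1 = 306 = 2 · 3^2 · 17.
Divisors: 1, 2, 3, 6, 9, 17, 18, 34, 51, 102, 153, 306.
Check each in increasing order: 2^1 ≡ 2;  2^2 ≡ 4;  2^3 ≡ 8;  2^6 ≡ 64;  2^9 ≡ 205;  2^17 ≡ 290;  2^18 ≡ 273;  2^34 ≡ 289;  2^51 ≡ 306;  2^102 ≡ 1.
Smallest exponent giving 1 is 102.

102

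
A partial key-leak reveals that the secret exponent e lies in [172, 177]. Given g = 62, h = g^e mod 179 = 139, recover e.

Compute 62^172 mod 179 = 82, then multiply by 62 repeatedly:
  62^172=82  62^173=72  62^174=168  62^175=34  62^176=139
Found 139 at exponent 176.

176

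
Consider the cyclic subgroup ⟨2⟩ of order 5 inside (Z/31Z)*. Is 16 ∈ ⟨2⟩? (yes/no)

⟨2⟩ has order 5; its elements mod 31 are {1, 2, 4, 8, 16}.
16 is in this set.

yes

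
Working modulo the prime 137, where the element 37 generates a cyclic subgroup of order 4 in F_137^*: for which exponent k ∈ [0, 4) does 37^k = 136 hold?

2

Successive powers of 37 modulo 137:
  37^0=1  37^1=37  37^2=136
So 37^2 ≡ 136 (mod 137), giving k = 2.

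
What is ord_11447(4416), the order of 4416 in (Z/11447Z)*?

The order of 4416 must divide p − 1 = 11446 = 2 · 59 · 97.
Divisors: 1, 2, 59, 97, 118, 194, 5723, 11446.
Check each in increasing order: 4416^1 ≡ 4416;  4416^2 ≡ 6815;  4416^59 ≡ 856;  4416^97 ≡ 3205;  4416^118 ≡ 128;  4416^194 ≡ 4066;  4416^5723 ≡ 11446;  4416^11446 ≡ 1.
Smallest exponent giving 1 is 11446.

11446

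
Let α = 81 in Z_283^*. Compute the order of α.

The order of 81 must divide p − 1 = 282 = 2 · 3 · 47.
Divisors: 1, 2, 3, 6, 47, 94, 141, 282.
Check each in increasing order: 81^1 ≡ 81;  81^2 ≡ 52;  81^3 ≡ 250;  81^6 ≡ 240;  81^47 ≡ 44;  81^94 ≡ 238;  81^141 ≡ 1.
Smallest exponent giving 1 is 141.

141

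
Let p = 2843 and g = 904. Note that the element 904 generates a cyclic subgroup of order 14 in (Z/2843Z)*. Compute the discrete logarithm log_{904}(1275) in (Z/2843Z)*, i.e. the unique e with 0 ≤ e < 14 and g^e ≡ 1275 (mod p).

2

Successive powers of 904 modulo 2843:
  904^0=1  904^1=904  904^2=1275
So 904^2 ≡ 1275 (mod 2843), giving e = 2.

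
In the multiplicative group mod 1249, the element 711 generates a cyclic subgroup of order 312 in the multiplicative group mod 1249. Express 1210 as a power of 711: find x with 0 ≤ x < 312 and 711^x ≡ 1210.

Baby-step giant-step with m = ceil(sqrt(312)) = 18.
Baby table (711^j mod 1249 for j=0..17):
  0:1  1:711  2:925  3:701  4:60  5:194  6:544  7:843
  8:1102  9:399  10:166  11:620  12:1172  13:209  14:1217  15:979
  16:376  17:50
Giant step factor: 711^(-18) ≡ 188 (mod 1249).
Scan 1210·188^i mod 1249 for i = 0, 1, …:
  i=0: 1210   i=1: 162   i=2: 480   i=3: 312
  i=4: 1202   i=5: 1156   i=6: 2   i=7: 376
Match at i=7, j=16: x = 7·18 + 16 = 142.

142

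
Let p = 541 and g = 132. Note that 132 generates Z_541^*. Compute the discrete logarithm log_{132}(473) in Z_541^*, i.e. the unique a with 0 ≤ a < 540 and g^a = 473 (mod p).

211

Baby-step giant-step with m = ceil(sqrt(540)) = 24.
Baby table (132^j mod 541 for j=0..23):
  0:1  1:132  2:112  3:177  4:101  5:348  6:492  7:24
  8:463  9:524  10:461  11:260  12:237  13:447  14:35  15:292
  16:133  17:244  18:289  19:278  20:449  21:299  22:516  23:487
Giant step factor: 132^(-24) ≡ 205 (mod 541).
Scan 473·205^i mod 541 for i = 0, 1, …:
  i=0: 473   i=1: 126   i=2: 403   i=3: 383
  i=4: 70   i=5: 284   i=6: 333   i=7: 99
  i=8: 278
Match at i=8, j=19: a = 8·24 + 19 = 211.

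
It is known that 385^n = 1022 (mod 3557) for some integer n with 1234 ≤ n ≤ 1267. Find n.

1238

Compute 385^1234 mod 3557 = 1122, then multiply by 385 repeatedly:
  385^1234=1122  385^1235=1573  385^1236=915  385^1237=132  385^1238=1022
Found 1022 at exponent 1238.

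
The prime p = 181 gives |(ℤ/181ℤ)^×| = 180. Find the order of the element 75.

The order of 75 must divide p − 1 = 180 = 2^2 · 3^2 · 5.
Divisors: 1, 2, 3, 4, 5, 6, 9, 10, 12, 15, 18, 20, 30, 36, 45, 60, 90, 180.
Check each in increasing order: 75^1 ≡ 75;  75^2 ≡ 14;  75^3 ≡ 145;  75^4 ≡ 15;  75^5 ≡ 39;  75^6 ≡ 29;  75^9 ≡ 42;  75^10 ≡ 73;  75^12 ≡ 117;  75^15 ≡ 132;  75^18 ≡ 135;  75^20 ≡ 80;  75^30 ≡ 48;  75^36 ≡ 125;  75^45 ≡ 1.
Smallest exponent giving 1 is 45.

45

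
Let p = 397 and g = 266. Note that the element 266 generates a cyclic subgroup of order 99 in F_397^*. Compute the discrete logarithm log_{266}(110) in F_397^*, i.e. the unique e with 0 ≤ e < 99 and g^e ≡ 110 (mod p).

69

Baby-step giant-step with m = ceil(sqrt(99)) = 10.
Baby table (266^j mod 397 for j=0..9):
  0:1  1:266  2:90  3:120  4:160  5:81  6:108  7:144
  8:192  9:256
Giant step factor: 266^(-10) ≡ 19 (mod 397).
Scan 110·19^i mod 397 for i = 0, 1, …:
  i=0: 110   i=1: 105   i=2: 10   i=3: 190
  i=4: 37   i=5: 306   i=6: 256
Match at i=6, j=9: e = 6·10 + 9 = 69.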